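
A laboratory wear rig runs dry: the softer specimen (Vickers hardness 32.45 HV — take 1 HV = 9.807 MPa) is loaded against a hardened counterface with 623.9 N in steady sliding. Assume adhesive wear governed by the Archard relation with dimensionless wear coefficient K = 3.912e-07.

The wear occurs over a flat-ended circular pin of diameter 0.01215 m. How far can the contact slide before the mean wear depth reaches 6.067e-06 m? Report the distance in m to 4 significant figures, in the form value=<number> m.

Intermediate values are printed rounded. Every step keeps full precision — a single final rounding to four significant digits.
Convert: Hardness H = 32.45 HV × 9.807 MPa/HV = 318.2 MPa = 3.182e+08 Pa.
Convert: Contact area A = π·d²/4 = π·(0.01215 m)²/4 = 1.159e-04 m².
Collected in SI base units: W = 623.9 N, H = 3.182e+08 Pa, K = 3.912e-07.
Wearable volume V_lim = h_lim·A = 6.067e-06 · 1.159e-04 = 7.034e-10 m³.
Sliding life L = V_lim·H/(K·W) = 7.034e-10 · 3.182e+08 / (3.912e-07 · 623.9) = 917.2 m.

value=917.2 m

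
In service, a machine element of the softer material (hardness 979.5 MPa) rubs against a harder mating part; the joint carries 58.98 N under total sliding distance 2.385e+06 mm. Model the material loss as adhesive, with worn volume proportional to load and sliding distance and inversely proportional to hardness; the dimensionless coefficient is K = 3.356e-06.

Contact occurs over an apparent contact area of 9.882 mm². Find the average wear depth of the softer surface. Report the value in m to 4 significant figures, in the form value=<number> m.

value=4.877e-05 m

Every step maintains full float precision — intermediate values are displayed rounded; a lone final rounding, at 4 significant figures.
Distance L = 2.385e+06 mm = 2385 m.
Hardness H = 979.5 MPa = 9.795e+08 Pa.
Contact area A = 9.882 mm² = 9.882e-06 m².
Restated in SI base units: W = 58.98 N, H = 9.795e+08 Pa, K = 3.356e-06.
Worn volume V = K·W·L/H = 3.356e-06 · 58.98 · 2385 / 9.795e+08 = 4.820e-10 m³.
Depth h = V/A = 4.820e-10 / 9.882e-06 = 4.877e-05 m.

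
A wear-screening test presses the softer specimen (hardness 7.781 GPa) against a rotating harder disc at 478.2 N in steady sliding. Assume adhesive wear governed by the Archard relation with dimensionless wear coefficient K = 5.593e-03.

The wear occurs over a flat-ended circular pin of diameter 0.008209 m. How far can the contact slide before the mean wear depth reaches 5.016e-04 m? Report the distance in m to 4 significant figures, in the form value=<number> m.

The algebra holds exact precision. Intermediates are displayed rounded. Rounded just once to four significant figures.
Hardness H = 7.781 GPa = 7.781e+09 Pa.
Contact area A = π·d²/4 = π·(0.008209 m)²/4 = 5.293e-05 m².
Working in SI base units: W = 478.2 N, H = 7.781e+09 Pa, K = 5.593e-03.
Allowed volume V_lim = h_lim·A = 5.016e-04 · 5.293e-05 = 2.655e-08 m³.
Inverting, life L = V_lim·H/(K·W) = 2.655e-08 · 7.781e+09 / (5.593e-03 · 478.2) = 77.23 m.

value=77.23 m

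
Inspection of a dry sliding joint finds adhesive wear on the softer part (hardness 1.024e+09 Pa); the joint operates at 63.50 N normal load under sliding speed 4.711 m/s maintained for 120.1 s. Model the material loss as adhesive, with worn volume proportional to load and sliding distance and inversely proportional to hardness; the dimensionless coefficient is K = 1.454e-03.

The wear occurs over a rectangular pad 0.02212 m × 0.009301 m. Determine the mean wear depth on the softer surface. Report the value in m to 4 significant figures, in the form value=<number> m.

The computation holds exact precision; intermediates are printed rounded, and rounded once at the end to four significant digits.
Convert: Total distance L = v·t = 4.711 m/s × 120.1 s = 565.8 m.
Convert: Contact area A = 0.02212 m × 0.009301 m = 2.057e-04 m².
As SI base values: W = 63.50 N, H = 1.024e+09 Pa, K = 1.454e-03.
Wear volume V = K·W·L/H = 1.454e-03 · 63.50 · 565.8 / 1.024e+09 = 5.101e-08 m³.
Depth of wear h = V/A = 5.101e-08 / 2.057e-04 = 2.480e-04 m.

value=2.480e-04 m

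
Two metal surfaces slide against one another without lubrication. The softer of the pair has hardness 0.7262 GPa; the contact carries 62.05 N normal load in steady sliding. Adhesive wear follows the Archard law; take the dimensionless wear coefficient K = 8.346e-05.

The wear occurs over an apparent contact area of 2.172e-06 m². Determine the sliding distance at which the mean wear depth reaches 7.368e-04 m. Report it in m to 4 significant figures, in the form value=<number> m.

value=224.4 m

Each operation runs at full float precision — quoted intermediates are rounded. Rounded once at the end, at 4 significant digits.
Convert: Hardness H = 0.7262 GPa = 7.262e+08 Pa.
Collected in SI base units: W = 62.05 N, H = 7.262e+08 Pa, K = 8.346e-05.
Volume at the limit: V_lim = h_lim·A = 7.368e-04 · 2.172e-06 = 1.600e-09 m³.
Thus life L = V_lim·H/(K·W) = 1.600e-09 · 7.262e+08 / (8.346e-05 · 62.05) = 224.4 m.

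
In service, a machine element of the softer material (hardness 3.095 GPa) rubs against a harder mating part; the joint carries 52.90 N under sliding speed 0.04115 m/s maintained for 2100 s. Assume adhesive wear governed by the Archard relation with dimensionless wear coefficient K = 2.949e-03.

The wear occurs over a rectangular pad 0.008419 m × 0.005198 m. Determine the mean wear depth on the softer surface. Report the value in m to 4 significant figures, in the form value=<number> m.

value=9.953e-05 m

The intermediates are displayed rounded; all arithmetic carries full precision; rounded once at the end, at four significant digits.
Distance covered L = v·t = 0.04115 m/s × 2100 s = 86.41 m.
Hardness H = 3.095 GPa = 3.095e+09 Pa.
Contact area A = 0.008419 m × 0.005198 m = 4.376e-05 m².
As SI base values: W = 52.90 N, H = 3.095e+09 Pa, K = 2.949e-03.
Apply Archard: V = K·W·L/H = 2.949e-03 · 52.90 · 86.41 / 3.095e+09 = 4.356e-09 m³.
Mean wear depth h = V/A = 4.356e-09 / 4.376e-05 = 9.953e-05 m.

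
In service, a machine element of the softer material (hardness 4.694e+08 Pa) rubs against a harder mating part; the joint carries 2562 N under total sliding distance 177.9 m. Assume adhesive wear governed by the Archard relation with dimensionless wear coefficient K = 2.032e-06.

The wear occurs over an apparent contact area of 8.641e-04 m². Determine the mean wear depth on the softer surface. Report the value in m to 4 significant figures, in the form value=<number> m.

Every step keeps full float precision. Intermediate values are shown rounded, and a single final rounding to 4 significant figures.
SI base units throughout: W = 2562 N, H = 4.694e+08 Pa, K = 2.032e-06.
Volume removed: V = K·W·L/H = 2.032e-06 · 2562 · 177.9 / 4.694e+08 = 1.973e-09 m³.
Average depth h = V/A = 1.973e-09 / 8.641e-04 = 2.283e-06 m.

value=2.283e-06 m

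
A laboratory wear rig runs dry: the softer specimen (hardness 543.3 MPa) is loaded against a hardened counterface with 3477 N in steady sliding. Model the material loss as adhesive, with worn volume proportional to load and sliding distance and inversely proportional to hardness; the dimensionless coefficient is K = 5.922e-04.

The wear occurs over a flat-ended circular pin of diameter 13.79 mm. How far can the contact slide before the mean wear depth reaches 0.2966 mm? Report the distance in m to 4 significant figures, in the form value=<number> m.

Every step carries full precision. Printed values are rounded; a lone final rounding, at 4 significant digits.
Hardness H = 543.3 MPa = 5.433e+08 Pa.
Pin diameter d = 13.79 mm = 0.01379 m. Contact area A = π·d²/4 = π·(0.01379 m)²/4 = 1.494e-04 m².
Depth limit h_lim = 0.2966 mm = 2.966e-04 m.
Collected in SI base units: W = 3477 N, H = 5.433e+08 Pa, K = 5.922e-04.
Permissible volume V_lim = h_lim·A = 2.966e-04 · 1.494e-04 = 4.430e-08 m³.
So the life L = V_lim·H/(K·W) = 4.430e-08 · 5.433e+08 / (5.922e-04 · 3477) = 11.69 m.

value=11.69 m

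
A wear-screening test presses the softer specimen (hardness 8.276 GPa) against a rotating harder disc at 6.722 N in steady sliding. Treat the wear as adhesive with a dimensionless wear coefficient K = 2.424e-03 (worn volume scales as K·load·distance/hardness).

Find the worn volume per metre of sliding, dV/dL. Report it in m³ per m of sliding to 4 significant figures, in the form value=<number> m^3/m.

value=1.969e-12 m^3/m

Quoted intermediates are rounded. The computation runs at full float precision. Rounded once at the end to four significant digits.
Hardness H = 8.276 GPa = 8.276e+09 Pa.
Expressed in SI base units: W = 6.722 N, H = 8.276e+09 Pa, K = 2.424e-03.
Volumetric rate dV/dL = K·W/H (independent of L): 2.424e-03 · 6.722 / 8.276e+09 = 1.969e-12 m³/m.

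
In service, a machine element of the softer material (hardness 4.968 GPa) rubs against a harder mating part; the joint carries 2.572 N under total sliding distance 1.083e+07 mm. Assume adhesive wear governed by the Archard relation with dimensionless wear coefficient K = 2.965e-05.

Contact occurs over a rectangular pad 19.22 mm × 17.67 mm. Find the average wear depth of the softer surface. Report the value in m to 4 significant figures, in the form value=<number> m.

The intermediates are shown rounded. All working math carries full precision; rounded once at the end to four significant figures.
Distance L = 1.083e+07 mm = 1.083e+04 m.
Hardness H = 4.968 GPa = 4.968e+09 Pa.
Pad sides 19.22 mm × 17.67 mm = 0.01922 m × 0.01767 m. Contact area A = 0.01922 m × 0.01767 m = 3.396e-04 m².
In SI base units: W = 2.572 N, H = 4.968e+09 Pa, K = 2.965e-05.
The Archard volume V = K·W·L/H = 2.965e-05 · 2.572 · 1.083e+04 / 4.968e+09 = 1.662e-10 m³.
Mean depth h = V/A = 1.662e-10 / 3.396e-04 = 4.895e-07 m.

value=4.895e-07 m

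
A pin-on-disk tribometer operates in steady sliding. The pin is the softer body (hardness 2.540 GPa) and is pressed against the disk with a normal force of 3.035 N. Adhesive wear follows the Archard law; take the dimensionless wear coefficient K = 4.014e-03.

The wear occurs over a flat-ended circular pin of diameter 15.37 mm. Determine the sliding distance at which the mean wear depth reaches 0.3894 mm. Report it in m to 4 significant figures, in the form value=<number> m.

The computation carries exact precision. Printed values are rounded — one final rounding: four significant figures.
Hardness H = 2.540 GPa = 2.540e+09 Pa.
Pin diameter d = 15.37 mm = 0.01537 m. Contact area A = π·d²/4 = π·(0.01537 m)²/4 = 1.855e-04 m².
Depth limit h_lim = 0.3894 mm = 3.894e-04 m.
Expressed in SI base units: W = 3.035 N, H = 2.540e+09 Pa, K = 4.014e-03.
Limit volume V_lim = h_lim·A = 3.894e-04 · 1.855e-04 = 7.225e-08 m³.
Inverting, life L = V_lim·H/(K·W) = 7.225e-08 · 2.540e+09 / (4.014e-03 · 3.035) = 1.506e+04 m.

value=1.506e+04 m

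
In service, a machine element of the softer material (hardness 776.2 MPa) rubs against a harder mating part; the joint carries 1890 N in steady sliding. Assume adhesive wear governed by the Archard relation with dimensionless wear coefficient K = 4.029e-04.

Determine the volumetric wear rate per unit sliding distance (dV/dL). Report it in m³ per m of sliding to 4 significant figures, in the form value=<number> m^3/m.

The intermediates are printed rounded, and the algebra maintains exact precision — one last rounding to 4 significant figures.
Convert: Hardness H = 776.2 MPa = 7.762e+08 Pa.
As SI base values: W = 1890 N, H = 7.762e+08 Pa, K = 4.029e-04.
Wear rate dV/dL = K·W/H (independent of L): 4.029e-04 · 1890 / 7.762e+08 = 9.810e-10 m³/m.

value=9.810e-10 m^3/m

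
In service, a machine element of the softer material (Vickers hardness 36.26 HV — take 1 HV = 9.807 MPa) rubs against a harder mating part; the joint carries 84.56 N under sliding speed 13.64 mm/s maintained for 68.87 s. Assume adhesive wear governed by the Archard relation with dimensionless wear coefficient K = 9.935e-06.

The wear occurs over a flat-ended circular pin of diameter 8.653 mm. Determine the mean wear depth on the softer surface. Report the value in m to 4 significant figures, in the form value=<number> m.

value=3.774e-08 m

The computation maintains full precision, and intermediates appear rounded; one final rounding, at four significant figures.
Sliding speed v = 13.64 mm/s = 0.01364 m/s. Sliding distance L = v·t = 0.01364 m/s × 68.87 s = 0.9394 m.
Hardness H = 36.26 HV × 9.807 MPa/HV = 355.6 MPa = 3.556e+08 Pa.
Pin diameter d = 8.653 mm = 0.008653 m. Contact area A = π·d²/4 = π·(0.008653 m)²/4 = 5.881e-05 m².
Working in SI base units: W = 84.56 N, H = 3.556e+08 Pa, K = 9.935e-06.
Apply Archard: V = K·W·L/H = 9.935e-06 · 84.56 · 0.9394 / 3.556e+08 = 2.219e-12 m³.
Mean wear depth h = V/A = 2.219e-12 / 5.881e-05 = 3.774e-08 m.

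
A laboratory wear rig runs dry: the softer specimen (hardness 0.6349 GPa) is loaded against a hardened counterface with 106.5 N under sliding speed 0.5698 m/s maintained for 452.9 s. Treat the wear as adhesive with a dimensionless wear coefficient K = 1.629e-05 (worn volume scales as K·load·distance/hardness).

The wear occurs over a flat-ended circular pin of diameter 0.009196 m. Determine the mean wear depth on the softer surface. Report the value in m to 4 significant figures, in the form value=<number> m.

value=1.062e-05 m

The intermediates are displayed rounded. The algebra runs at full float precision. Rounded just once: four significant digits.
Convert: Total distance L = v·t = 0.5698 m/s × 452.9 s = 258.1 m.
Convert: Hardness H = 0.6349 GPa = 6.349e+08 Pa.
Convert: Contact area A = π·d²/4 = π·(0.009196 m)²/4 = 6.642e-05 m².
Restated in SI base units: W = 106.5 N, H = 6.349e+08 Pa, K = 1.629e-05.
Volume removed: V = K·W·L/H = 1.629e-05 · 106.5 · 258.1 / 6.349e+08 = 7.052e-10 m³.
Mean depth h = V/A = 7.052e-10 / 6.642e-05 = 1.062e-05 m.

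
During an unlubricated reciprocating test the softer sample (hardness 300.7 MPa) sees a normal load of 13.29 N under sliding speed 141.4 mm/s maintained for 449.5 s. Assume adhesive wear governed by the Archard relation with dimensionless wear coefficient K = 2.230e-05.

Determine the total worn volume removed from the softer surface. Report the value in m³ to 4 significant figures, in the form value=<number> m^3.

Intermediate values are shown rounded, and the computation runs at exact precision — rounded once at the end, at four significant figures.
Sliding speed v = 141.4 mm/s = 0.1414 m/s. Path length L = v·t = 0.1414 m/s × 449.5 s = 63.56 m.
Hardness H = 300.7 MPa = 3.007e+08 Pa.
SI base units throughout: W = 13.29 N, H = 3.007e+08 Pa, K = 2.230e-05.
By Archard's law, V = K·W·L/H = 2.230e-05 · 13.29 · 63.56 / 3.007e+08 = 6.264e-11 m³.

value=6.264e-11 m^3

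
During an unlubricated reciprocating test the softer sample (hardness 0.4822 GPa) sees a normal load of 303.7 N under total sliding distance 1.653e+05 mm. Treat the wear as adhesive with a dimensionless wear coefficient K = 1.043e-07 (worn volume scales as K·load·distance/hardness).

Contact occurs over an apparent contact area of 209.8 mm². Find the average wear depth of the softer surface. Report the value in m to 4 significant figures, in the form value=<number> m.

value=5.176e-08 m

Displayed values are rounded — all working math maintains full precision — rounded once at the end, at 4 significant figures.
Distance L = 1.653e+05 mm = 165.3 m.
Hardness H = 0.4822 GPa = 4.822e+08 Pa.
Contact area A = 209.8 mm² = 2.098e-04 m².
Collected in SI base units: W = 303.7 N, H = 4.822e+08 Pa, K = 1.043e-07.
Volume removed: V = K·W·L/H = 1.043e-07 · 303.7 · 165.3 / 4.822e+08 = 1.086e-11 m³.
Mean wear depth h = V/A = 1.086e-11 / 2.098e-04 = 5.176e-08 m.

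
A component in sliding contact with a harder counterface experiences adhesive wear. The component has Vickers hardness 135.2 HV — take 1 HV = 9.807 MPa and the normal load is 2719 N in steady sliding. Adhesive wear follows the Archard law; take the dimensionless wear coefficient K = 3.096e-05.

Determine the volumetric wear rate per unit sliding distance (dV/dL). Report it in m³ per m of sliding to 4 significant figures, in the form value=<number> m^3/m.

value=6.349e-11 m^3/m

Intermediate values are printed rounded. Every step holds full precision — one final rounding: 4 significant digits.
Convert: Hardness H = 135.2 HV × 9.807 MPa/HV = 1326 MPa = 1.326e+09 Pa.
Restated in SI base units: W = 2719 N, H = 1.326e+09 Pa, K = 3.096e-05.
The wear rate dV/dL = K·W/H — distance-free: 3.096e-05 · 2719 / 1.326e+09 = 6.349e-11 m³/m.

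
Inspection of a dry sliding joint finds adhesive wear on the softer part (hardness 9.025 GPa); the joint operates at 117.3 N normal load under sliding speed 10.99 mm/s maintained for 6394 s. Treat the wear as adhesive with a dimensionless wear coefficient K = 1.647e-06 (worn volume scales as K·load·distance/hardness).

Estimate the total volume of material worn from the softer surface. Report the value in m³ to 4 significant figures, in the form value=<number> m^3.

value=1.504e-12 m^3

All arithmetic runs at exact precision, and the intermediates are printed rounded; rounded just once: four significant digits.
Convert: Sliding speed v = 10.99 mm/s = 0.01099 m/s. Distance L = v·t = 0.01099 m/s × 6394 s = 70.27 m.
Convert: Hardness H = 9.025 GPa = 9.025e+09 Pa.
Expressed in SI base units: W = 117.3 N, H = 9.025e+09 Pa, K = 1.647e-06.
The Archard volume V = K·W·L/H = 1.647e-06 · 117.3 · 70.27 / 9.025e+09 = 1.504e-12 m³.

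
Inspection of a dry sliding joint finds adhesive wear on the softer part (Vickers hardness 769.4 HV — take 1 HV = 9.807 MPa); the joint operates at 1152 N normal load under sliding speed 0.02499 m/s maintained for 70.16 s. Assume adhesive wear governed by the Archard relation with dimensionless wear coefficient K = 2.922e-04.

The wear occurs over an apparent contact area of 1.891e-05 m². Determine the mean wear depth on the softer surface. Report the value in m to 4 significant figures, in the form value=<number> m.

Every step keeps exact precision. The intermediates appear rounded — a single final rounding: four significant digits.
Convert: Distance covered L = v·t = 0.02499 m/s × 70.16 s = 1.753 m.
Convert: Hardness H = 769.4 HV × 9.807 MPa/HV = 7546 MPa = 7.546e+09 Pa.
Working in SI base units: W = 1152 N, H = 7.546e+09 Pa, K = 2.922e-04.
Wear volume V = K·W·L/H = 2.922e-04 · 1152 · 1.753 / 7.546e+09 = 7.822e-11 m³.
Depth h = V/A = 7.822e-11 / 1.891e-05 = 4.136e-06 m.

value=4.136e-06 m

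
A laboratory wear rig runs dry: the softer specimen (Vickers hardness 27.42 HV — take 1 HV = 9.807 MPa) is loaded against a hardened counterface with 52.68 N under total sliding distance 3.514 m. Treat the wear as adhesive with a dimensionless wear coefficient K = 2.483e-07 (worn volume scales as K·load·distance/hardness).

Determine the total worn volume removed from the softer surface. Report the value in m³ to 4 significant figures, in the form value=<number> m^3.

value=1.709e-13 m^3

All working math carries full float precision. The intermediates are printed rounded. Rounded just once, at four significant figures.
Hardness H = 27.42 HV × 9.807 MPa/HV = 268.9 MPa = 2.689e+08 Pa.
SI base units throughout: W = 52.68 N, H = 2.689e+08 Pa, K = 2.483e-07.
Volume removed: V = K·W·L/H = 2.483e-07 · 52.68 · 3.514 / 2.689e+08 = 1.709e-13 m³.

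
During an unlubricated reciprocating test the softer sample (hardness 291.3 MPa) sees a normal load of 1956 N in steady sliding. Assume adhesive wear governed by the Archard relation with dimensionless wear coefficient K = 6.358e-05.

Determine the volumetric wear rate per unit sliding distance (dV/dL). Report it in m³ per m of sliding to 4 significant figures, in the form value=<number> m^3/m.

Every step keeps full precision, and intermediates appear rounded, and rounded just once: four significant digits.
Hardness H = 291.3 MPa = 2.913e+08 Pa.
Restated in SI base units: W = 1956 N, H = 2.913e+08 Pa, K = 6.358e-05.
Sliding wear rate dV/dL = K·W/H (independent of L): 6.358e-05 · 1956 / 2.913e+08 = 4.269e-10 m³/m.

value=4.269e-10 m^3/m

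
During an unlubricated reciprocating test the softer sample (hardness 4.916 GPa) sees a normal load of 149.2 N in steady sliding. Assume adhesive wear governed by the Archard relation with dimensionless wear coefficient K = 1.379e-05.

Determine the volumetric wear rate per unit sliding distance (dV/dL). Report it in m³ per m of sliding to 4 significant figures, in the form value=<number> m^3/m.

value=4.185e-13 m^3/m

The intermediates are displayed rounded — the computation holds exact precision, and rounded just once: 4 significant digits.
Hardness H = 4.916 GPa = 4.916e+09 Pa.
In SI base units, W = 149.2 N, H = 4.916e+09 Pa, K = 1.379e-05.
The wear rate dV/dL = K·W/H, per unit distance: 1.379e-05 · 149.2 / 4.916e+09 = 4.185e-13 m³/m.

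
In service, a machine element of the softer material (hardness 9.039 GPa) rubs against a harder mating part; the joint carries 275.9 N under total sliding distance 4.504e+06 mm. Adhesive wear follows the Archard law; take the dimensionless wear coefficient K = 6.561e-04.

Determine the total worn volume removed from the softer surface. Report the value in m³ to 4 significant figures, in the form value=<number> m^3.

Every step holds exact precision, and intermediates are displayed rounded. Rounded just once, at four significant digits.
Total distance L = 4.504e+06 mm = 4504 m.
Hardness H = 9.039 GPa = 9.039e+09 Pa.
Working in SI base units: W = 275.9 N, H = 9.039e+09 Pa, K = 6.561e-04.
Apply Archard: V = K·W·L/H = 6.561e-04 · 275.9 · 4504 / 9.039e+09 = 9.020e-08 m³.

value=9.020e-08 m^3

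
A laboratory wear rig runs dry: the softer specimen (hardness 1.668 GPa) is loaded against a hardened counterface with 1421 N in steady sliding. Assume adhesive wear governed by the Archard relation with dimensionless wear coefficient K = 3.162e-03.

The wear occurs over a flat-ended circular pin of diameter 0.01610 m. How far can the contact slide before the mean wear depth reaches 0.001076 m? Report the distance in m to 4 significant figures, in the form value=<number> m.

value=81.32 m

Every step keeps full float precision, and displayed values are rounded; one final rounding: four significant digits.
Convert: Hardness H = 1.668 GPa = 1.668e+09 Pa.
Convert: Contact area A = π·d²/4 = π·(0.01610 m)²/4 = 2.036e-04 m².
In SI base units, W = 1421 N, H = 1.668e+09 Pa, K = 3.162e-03.
Permissible volume V_lim = h_lim·A = 0.001076 · 2.036e-04 = 2.191e-07 m³.
Life L = V_lim·H/(K·W) = 2.191e-07 · 1.668e+09 / (3.162e-03 · 1421) = 81.32 m.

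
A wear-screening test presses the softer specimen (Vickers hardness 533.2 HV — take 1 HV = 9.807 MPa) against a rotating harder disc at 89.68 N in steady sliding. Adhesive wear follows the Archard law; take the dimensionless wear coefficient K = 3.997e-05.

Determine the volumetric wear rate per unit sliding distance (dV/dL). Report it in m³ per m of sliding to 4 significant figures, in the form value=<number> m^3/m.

value=6.855e-13 m^3/m

The intermediates appear rounded; the algebra holds exact precision. Rounded just once, at four significant digits.
Convert: Hardness H = 533.2 HV × 9.807 MPa/HV = 5229 MPa = 5.229e+09 Pa.
In SI base units, W = 89.68 N, H = 5.229e+09 Pa, K = 3.997e-05.
Volumetric rate dV/dL = K·W/H (no L dependence): 3.997e-05 · 89.68 / 5.229e+09 = 6.855e-13 m³/m.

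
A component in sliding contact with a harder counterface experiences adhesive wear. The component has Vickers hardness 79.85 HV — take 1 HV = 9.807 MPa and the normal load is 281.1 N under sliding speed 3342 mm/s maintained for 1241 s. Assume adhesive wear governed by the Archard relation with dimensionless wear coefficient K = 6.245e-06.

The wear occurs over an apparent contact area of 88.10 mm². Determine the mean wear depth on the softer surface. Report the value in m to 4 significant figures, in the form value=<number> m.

Intermediate values are displayed rounded, and the computation holds full precision — a lone final rounding to 4 significant digits.
Sliding speed v = 3342 mm/s = 3.342 m/s. The distance L = v·t = 3.342 m/s × 1241 s = 4147 m.
Hardness H = 79.85 HV × 9.807 MPa/HV = 783.1 MPa = 7.831e+08 Pa.
Contact area A = 88.10 mm² = 8.810e-05 m².
In SI base units, W = 281.1 N, H = 7.831e+08 Pa, K = 6.245e-06.
Worn volume V = K·W·L/H = 6.245e-06 · 281.1 · 4147 / 7.831e+08 = 9.297e-09 m³.
Wear depth h = V/A = 9.297e-09 / 8.810e-05 = 1.055e-04 m.

value=1.055e-04 m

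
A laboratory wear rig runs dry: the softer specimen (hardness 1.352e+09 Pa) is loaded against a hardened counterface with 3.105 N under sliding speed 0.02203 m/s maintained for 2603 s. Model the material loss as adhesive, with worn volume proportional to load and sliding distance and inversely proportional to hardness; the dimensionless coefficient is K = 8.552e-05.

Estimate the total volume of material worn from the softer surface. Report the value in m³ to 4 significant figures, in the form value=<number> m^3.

The intermediates are displayed rounded, and all working math carries full precision — rounded just once, at four significant digits.
Path length L = v·t = 0.02203 m/s × 2603 s = 57.34 m.
As SI base values: W = 3.105 N, H = 1.352e+09 Pa, K = 8.552e-05.
Archard relation: V = K·W·L/H = 8.552e-05 · 3.105 · 57.34 / 1.352e+09 = 1.126e-11 m³.

value=1.126e-11 m^3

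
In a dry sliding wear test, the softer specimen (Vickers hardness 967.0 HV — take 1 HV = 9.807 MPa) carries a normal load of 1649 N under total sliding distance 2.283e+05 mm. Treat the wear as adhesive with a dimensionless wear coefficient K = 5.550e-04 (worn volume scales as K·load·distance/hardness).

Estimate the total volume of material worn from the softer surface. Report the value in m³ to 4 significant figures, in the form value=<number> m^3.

value=2.203e-08 m^3

The intermediates are printed rounded, and all working math maintains full float precision; rounded once at the end, at four significant figures.
The distance L = 2.283e+05 mm = 228.3 m.
Hardness H = 967.0 HV × 9.807 MPa/HV = 9483 MPa = 9.483e+09 Pa.
SI base units throughout: W = 1649 N, H = 9.483e+09 Pa, K = 5.550e-04.
Worn volume V = K·W·L/H = 5.550e-04 · 1649 · 228.3 / 9.483e+09 = 2.203e-08 m³.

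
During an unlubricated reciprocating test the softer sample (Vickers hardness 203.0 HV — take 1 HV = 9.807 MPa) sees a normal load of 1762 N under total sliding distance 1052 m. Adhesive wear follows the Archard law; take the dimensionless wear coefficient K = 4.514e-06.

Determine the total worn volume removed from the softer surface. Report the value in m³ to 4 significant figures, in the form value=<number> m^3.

Every step maintains full precision, and printed values are rounded; rounded once at the end: 4 significant digits.
Hardness H = 203.0 HV × 9.807 MPa/HV = 1991 MPa = 1.991e+09 Pa.
Restated in SI base units: W = 1762 N, H = 1.991e+09 Pa, K = 4.514e-06.
Volume removed: V = K·W·L/H = 4.514e-06 · 1762 · 1052 / 1.991e+09 = 4.203e-09 m³.

value=4.203e-09 m^3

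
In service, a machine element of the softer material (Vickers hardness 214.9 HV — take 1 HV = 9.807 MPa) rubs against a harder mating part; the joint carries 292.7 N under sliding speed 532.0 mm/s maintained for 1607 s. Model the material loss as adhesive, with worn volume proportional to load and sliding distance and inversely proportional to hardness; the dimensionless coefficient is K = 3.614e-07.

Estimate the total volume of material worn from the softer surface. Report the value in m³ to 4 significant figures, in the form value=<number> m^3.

The intermediates are displayed rounded. All working math runs at full float precision; rounded just once: four significant digits.
Sliding speed v = 532.0 mm/s = 0.5320 m/s. Path length L = v·t = 0.5320 m/s × 1607 s = 854.9 m.
Hardness H = 214.9 HV × 9.807 MPa/HV = 2108 MPa = 2.108e+09 Pa.
Working in SI base units: W = 292.7 N, H = 2.108e+09 Pa, K = 3.614e-07.
Wear volume V = K·W·L/H = 3.614e-07 · 292.7 · 854.9 / 2.108e+09 = 4.291e-11 m³.

value=4.291e-11 m^3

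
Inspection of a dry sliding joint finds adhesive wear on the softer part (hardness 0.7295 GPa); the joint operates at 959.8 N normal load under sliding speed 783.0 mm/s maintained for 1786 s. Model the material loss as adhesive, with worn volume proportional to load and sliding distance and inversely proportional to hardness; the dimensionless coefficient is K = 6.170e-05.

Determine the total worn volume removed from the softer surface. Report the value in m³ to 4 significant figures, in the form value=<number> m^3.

value=1.135e-07 m^3

Shown intermediates are rounded; every step carries exact precision. Rounded just once: four significant digits.
Sliding speed v = 783.0 mm/s = 0.7830 m/s. Sliding distance L = v·t = 0.7830 m/s × 1786 s = 1398 m.
Hardness H = 0.7295 GPa = 7.295e+08 Pa.
In SI base units: W = 959.8 N, H = 7.295e+08 Pa, K = 6.170e-05.
Volume removed: V = K·W·L/H = 6.170e-05 · 959.8 · 1398 / 7.295e+08 = 1.135e-07 m³.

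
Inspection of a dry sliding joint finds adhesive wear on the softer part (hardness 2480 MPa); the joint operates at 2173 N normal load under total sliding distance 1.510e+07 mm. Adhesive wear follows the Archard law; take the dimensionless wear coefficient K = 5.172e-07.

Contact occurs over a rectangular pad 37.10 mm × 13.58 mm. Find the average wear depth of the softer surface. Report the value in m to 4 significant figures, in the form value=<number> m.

value=1.358e-05 m

The algebra keeps exact precision, and quoted intermediates are rounded, and a lone final rounding: four significant digits.
Convert: Sliding distance L = 1.510e+07 mm = 1.510e+04 m.
Convert: Hardness H = 2480 MPa = 2.480e+09 Pa.
Convert: Pad sides 37.10 mm × 13.58 mm = 0.03710 m × 0.01358 m. Contact area A = 0.03710 m × 0.01358 m = 5.038e-04 m².
SI base units throughout: W = 2173 N, H = 2.480e+09 Pa, K = 5.172e-07.
Apply Archard: V = K·W·L/H = 5.172e-07 · 2173 · 1.510e+04 / 2.480e+09 = 6.843e-09 m³.
Mean wear depth h = V/A = 6.843e-09 / 5.038e-04 = 1.358e-05 m.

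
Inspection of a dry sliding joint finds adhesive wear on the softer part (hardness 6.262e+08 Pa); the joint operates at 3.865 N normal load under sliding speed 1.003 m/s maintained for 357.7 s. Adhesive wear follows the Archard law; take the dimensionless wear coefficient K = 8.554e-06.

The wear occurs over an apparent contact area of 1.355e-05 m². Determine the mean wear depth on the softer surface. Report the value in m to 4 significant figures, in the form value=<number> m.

Every step maintains exact precision — the intermediates are shown rounded, and one final rounding, at 4 significant digits.
Sliding distance L = v·t = 1.003 m/s × 357.7 s = 358.8 m.
In SI base units: W = 3.865 N, H = 6.262e+08 Pa, K = 8.554e-06.
Archard relation: V = K·W·L/H = 8.554e-06 · 3.865 · 358.8 / 6.262e+08 = 1.894e-11 m³.
Depth h = V/A = 1.894e-11 / 1.355e-05 = 1.398e-06 m.

value=1.398e-06 m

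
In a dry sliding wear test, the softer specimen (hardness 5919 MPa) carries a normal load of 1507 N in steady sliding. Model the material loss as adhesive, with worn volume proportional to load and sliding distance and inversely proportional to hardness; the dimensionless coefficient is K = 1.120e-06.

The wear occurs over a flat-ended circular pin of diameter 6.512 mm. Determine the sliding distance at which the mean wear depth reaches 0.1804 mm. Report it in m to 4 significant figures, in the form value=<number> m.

value=2.107e+04 m

Intermediates are shown rounded; all working math carries full precision; one final rounding, at 4 significant digits.
Hardness H = 5919 MPa = 5.919e+09 Pa.
Pin diameter d = 6.512 mm = 0.006512 m. Contact area A = π·d²/4 = π·(0.006512 m)²/4 = 3.331e-05 m².
Depth limit h_lim = 0.1804 mm = 1.804e-04 m.
Collected in SI base units: W = 1507 N, H = 5.919e+09 Pa, K = 1.120e-06.
Limit volume V_lim = h_lim·A = 1.804e-04 · 3.331e-05 = 6.008e-09 m³.
Sliding life L = V_lim·H/(K·W) = 6.008e-09 · 5.919e+09 / (1.120e-06 · 1507) = 2.107e+04 m.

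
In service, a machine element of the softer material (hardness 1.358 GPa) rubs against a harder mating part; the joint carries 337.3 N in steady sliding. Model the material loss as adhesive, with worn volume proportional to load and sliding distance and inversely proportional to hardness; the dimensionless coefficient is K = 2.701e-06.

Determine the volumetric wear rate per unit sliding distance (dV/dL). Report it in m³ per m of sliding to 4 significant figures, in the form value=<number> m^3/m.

All working math runs at full precision — quoted intermediates are rounded, and one final rounding to four significant figures.
Convert: Hardness H = 1.358 GPa = 1.358e+09 Pa.
SI base units throughout: W = 337.3 N, H = 1.358e+09 Pa, K = 2.701e-06.
Rate of wear dV/dL = K·W/H, per unit distance: 2.701e-06 · 337.3 / 1.358e+09 = 6.709e-13 m³/m.

value=6.709e-13 m^3/m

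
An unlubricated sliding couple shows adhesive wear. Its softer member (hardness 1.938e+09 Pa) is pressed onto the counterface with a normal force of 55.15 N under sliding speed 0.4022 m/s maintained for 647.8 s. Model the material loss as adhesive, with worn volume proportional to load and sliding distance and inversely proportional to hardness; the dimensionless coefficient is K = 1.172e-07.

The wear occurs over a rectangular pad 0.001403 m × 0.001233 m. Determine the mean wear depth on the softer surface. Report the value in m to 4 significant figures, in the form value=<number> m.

value=5.023e-07 m

The intermediates are displayed rounded; each operation holds full precision. Rounded once at the end, at four significant digits.
Convert: Sliding distance L = v·t = 0.4022 m/s × 647.8 s = 260.5 m.
Convert: Contact area A = 0.001403 m × 0.001233 m = 1.730e-06 m².
As SI base values: W = 55.15 N, H = 1.938e+09 Pa, K = 1.172e-07.
Volume removed: V = K·W·L/H = 1.172e-07 · 55.15 · 260.5 / 1.938e+09 = 8.690e-13 m³.
Wear depth h = V/A = 8.690e-13 / 1.730e-06 = 5.023e-07 m.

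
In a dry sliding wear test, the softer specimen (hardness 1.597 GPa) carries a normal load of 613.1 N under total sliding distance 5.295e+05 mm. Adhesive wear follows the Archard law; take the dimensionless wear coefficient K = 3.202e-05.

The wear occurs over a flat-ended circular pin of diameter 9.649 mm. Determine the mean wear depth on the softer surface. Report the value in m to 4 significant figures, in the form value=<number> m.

All arithmetic carries full float precision — the intermediates are displayed rounded; a lone final rounding: 4 significant figures.
Convert: Distance covered L = 5.295e+05 mm = 529.5 m.
Convert: Hardness H = 1.597 GPa = 1.597e+09 Pa.
Convert: Pin diameter d = 9.649 mm = 0.009649 m. Contact area A = π·d²/4 = π·(0.009649 m)²/4 = 7.312e-05 m².
Restated in SI base units: W = 613.1 N, H = 1.597e+09 Pa, K = 3.202e-05.
The Archard volume V = K·W·L/H = 3.202e-05 · 613.1 · 529.5 / 1.597e+09 = 6.509e-09 m³.
Wear depth h = V/A = 6.509e-09 / 7.312e-05 = 8.901e-05 m.

value=8.901e-05 m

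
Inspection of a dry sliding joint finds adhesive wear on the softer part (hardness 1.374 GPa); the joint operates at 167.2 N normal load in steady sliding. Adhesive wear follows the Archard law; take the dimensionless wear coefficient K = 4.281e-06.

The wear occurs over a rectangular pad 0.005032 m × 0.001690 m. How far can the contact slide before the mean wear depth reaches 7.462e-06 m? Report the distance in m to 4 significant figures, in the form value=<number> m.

value=121.8 m

Intermediates appear rounded; every step maintains exact precision; one final rounding to four significant digits.
Convert: Hardness H = 1.374 GPa = 1.374e+09 Pa.
Convert: Contact area A = 0.005032 m × 0.001690 m = 8.504e-06 m².
Expressed in SI base units: W = 167.2 N, H = 1.374e+09 Pa, K = 4.281e-06.
At the depth limit, V_lim = h_lim·A = 7.462e-06 · 8.504e-06 = 6.346e-11 m³.
Life L = V_lim·H/(K·W) = 6.346e-11 · 1.374e+09 / (4.281e-06 · 167.2) = 121.8 m.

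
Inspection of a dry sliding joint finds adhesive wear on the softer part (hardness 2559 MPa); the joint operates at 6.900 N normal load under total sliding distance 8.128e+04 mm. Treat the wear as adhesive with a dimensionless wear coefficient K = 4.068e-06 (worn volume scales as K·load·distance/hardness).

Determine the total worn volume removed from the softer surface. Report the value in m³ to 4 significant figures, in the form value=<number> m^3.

value=8.915e-13 m^3

Each operation carries exact precision — intermediate values are displayed rounded. Rounded once at the end to 4 significant figures.
Convert: Distance covered L = 8.128e+04 mm = 81.28 m.
Convert: Hardness H = 2559 MPa = 2.559e+09 Pa.
Restated in SI base units: W = 6.900 N, H = 2.559e+09 Pa, K = 4.068e-06.
By Archard's law, V = K·W·L/H = 4.068e-06 · 6.900 · 81.28 / 2.559e+09 = 8.915e-13 m³.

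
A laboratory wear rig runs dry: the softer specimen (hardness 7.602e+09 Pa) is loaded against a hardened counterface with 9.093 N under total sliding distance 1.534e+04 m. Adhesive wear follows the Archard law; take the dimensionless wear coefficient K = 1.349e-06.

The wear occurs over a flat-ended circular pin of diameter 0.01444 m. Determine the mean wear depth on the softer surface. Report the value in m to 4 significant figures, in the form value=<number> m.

value=1.511e-07 m

Displayed values are rounded. Every step runs at exact precision — rounded once at the end, at four significant digits.
Convert: Contact area A = π·d²/4 = π·(0.01444 m)²/4 = 1.638e-04 m².
As SI base values: W = 9.093 N, H = 7.602e+09 Pa, K = 1.349e-06.
Worn volume V = K·W·L/H = 1.349e-06 · 9.093 · 1.534e+04 / 7.602e+09 = 2.475e-11 m³.
Mean wear depth h = V/A = 2.475e-11 / 1.638e-04 = 1.511e-07 m.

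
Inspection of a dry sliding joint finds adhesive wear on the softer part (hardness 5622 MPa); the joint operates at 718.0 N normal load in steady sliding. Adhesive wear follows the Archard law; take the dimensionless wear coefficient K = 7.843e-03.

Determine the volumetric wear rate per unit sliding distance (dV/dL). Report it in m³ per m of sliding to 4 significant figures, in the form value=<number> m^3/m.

The algebra holds full float precision. Intermediates are displayed rounded, and rounded just once: four significant figures.
Convert: Hardness H = 5622 MPa = 5.622e+09 Pa.
Working in SI base units: W = 718.0 N, H = 5.622e+09 Pa, K = 7.843e-03.
Volumetric rate dV/dL = K·W/H: 7.843e-03 · 718.0 / 5.622e+09 = 1.002e-09 m³/m.

value=1.002e-09 m^3/m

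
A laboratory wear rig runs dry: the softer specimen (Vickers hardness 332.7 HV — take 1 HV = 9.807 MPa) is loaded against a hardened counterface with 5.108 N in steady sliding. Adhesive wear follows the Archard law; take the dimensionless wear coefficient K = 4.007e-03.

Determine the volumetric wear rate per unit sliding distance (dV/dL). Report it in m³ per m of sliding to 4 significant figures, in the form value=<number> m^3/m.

value=6.273e-12 m^3/m

Intermediates are printed rounded. Each operation holds full precision; rounded just once, at 4 significant figures.
Hardness H = 332.7 HV × 9.807 MPa/HV = 3263 MPa = 3.263e+09 Pa.
Expressed in SI base units: W = 5.108 N, H = 3.263e+09 Pa, K = 4.007e-03.
Rate of wear dV/dL = K·W/H — distance-free: 4.007e-03 · 5.108 / 3.263e+09 = 6.273e-12 m³/m.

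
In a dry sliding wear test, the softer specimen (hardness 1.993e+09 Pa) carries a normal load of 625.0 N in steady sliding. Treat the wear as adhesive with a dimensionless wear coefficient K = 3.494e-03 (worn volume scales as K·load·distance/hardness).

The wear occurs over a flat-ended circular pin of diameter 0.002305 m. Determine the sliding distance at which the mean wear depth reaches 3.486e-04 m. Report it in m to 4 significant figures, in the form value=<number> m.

value=1.328 m

Quoted intermediates are rounded. All working math carries full precision, and rounded just once: four significant digits.
Contact area A = π·d²/4 = π·(0.002305 m)²/4 = 4.173e-06 m².
In SI base units: W = 625.0 N, H = 1.993e+09 Pa, K = 3.494e-03.
Allowed volume V_lim = h_lim·A = 3.486e-04 · 4.173e-06 = 1.455e-09 m³.
Life L = V_lim·H/(K·W) = 1.455e-09 · 1.993e+09 / (3.494e-03 · 625.0) = 1.328 m.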